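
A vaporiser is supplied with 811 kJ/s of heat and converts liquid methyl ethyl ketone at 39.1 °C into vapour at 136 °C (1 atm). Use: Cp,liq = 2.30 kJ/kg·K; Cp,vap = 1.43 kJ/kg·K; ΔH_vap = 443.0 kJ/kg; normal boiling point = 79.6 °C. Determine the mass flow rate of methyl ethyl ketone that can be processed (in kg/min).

Δh = 2.30×(79.6−39.1) + 443.0 + 1.43×(136−79.6) = 616.8 kJ/kg
Q = 811 kJ/s = 811 kJ/s = 48660 kJ/min
ṁ = Q/Δh = 48660 / 616.8 = 78.891 kg/min

ṁ = 78.9 kg/min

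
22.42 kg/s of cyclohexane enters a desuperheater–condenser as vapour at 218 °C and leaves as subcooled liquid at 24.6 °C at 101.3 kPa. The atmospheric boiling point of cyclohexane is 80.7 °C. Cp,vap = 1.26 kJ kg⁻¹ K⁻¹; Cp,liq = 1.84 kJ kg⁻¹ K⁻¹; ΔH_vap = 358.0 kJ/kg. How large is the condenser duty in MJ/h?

vapour 218→80.7 °C: -173 kJ/kg
condensation at 80.7 °C: -358 kJ/kg
liquid 80.7→24.6 °C: -103.22 kJ/kg
Δh = -173 + -358 + -103.22 = -634.22 kJ/kg
Q = ṁ·Δh = 22.42 kg/s × -634.22 kJ/kg = -14219 kJ/s
|Q| = 14219 kW = 51189 MJ/h

Q_c = 51200 MJ/h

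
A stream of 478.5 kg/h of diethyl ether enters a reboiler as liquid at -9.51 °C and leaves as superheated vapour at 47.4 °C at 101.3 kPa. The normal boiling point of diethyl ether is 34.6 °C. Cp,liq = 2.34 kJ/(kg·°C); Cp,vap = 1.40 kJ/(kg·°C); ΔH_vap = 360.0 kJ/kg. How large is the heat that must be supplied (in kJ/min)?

liquid -9.51→34.6 °C: 103.22 kJ/kg
vaporisation at 34.6 °C: 360 kJ/kg
vapour 34.6→47.4 °C: 17.92 kJ/kg
Δh = 103.22 + 360 + 17.92 = 481.14 kJ/kg
Q = ṁ·Δh = 478.5 kg/h × 481.14 kJ/kg = 230220 kJ/h
|Q| = 63.951 kW = 3837.1 kJ/min

Q = 3840 kJ/min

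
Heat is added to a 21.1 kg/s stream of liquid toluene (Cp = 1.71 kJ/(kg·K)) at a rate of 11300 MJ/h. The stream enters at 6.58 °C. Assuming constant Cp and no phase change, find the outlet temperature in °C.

T_out = 93.6 °C

Q = 11300 MJ/h = 3138.9 kJ/s
ΔT = Q/(ṁ·Cp) = 3138.9/(21.1×1.71) = 86.996 K
T_out = 6.58 + 86.996 = 93.576 °C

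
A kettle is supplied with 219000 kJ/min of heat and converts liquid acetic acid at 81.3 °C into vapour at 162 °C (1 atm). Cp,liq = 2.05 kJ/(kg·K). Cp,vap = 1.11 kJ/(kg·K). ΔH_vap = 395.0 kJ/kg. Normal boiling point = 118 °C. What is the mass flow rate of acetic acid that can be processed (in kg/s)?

ṁ = 7.03 kg/s

Δh = 2.05×(118−81.3) + 395.0 + 1.11×(162−118) = 519.08 kJ/kg
Q = 219000 kJ/min = 3650 kJ/s = 3650 kJ/s
ṁ = Q/Δh = 3650 / 519.08 = 7.0317 kg/s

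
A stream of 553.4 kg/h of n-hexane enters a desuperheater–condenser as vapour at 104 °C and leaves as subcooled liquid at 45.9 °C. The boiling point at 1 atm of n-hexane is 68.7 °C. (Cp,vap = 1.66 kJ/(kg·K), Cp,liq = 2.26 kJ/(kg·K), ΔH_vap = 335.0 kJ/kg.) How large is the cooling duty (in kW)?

Q_c = 68.4 kW

vapour 104→68.7 °C: -58.598 kJ/kg
condensation at 68.7 °C: -335 kJ/kg
liquid 68.7→45.9 °C: -51.528 kJ/kg
Δh = -58.598 + -335 + -51.528 = -445.13 kJ/kg
Q = ṁ·Δh = 553.4 kg/h × -445.13 kJ/kg = -246330 kJ/h
|Q| = 68.426 kW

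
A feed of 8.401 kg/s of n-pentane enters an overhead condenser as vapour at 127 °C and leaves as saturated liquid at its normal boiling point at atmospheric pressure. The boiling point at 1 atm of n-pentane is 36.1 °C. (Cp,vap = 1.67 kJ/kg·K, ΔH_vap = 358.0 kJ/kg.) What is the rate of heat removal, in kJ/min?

Q_c = 257000 kJ/min

vapour 127→36.1 °C: -151.8 kJ/kg
condensation at 36.1 °C: -358 kJ/kg
Δh = -151.8 + -358 = -509.8 kJ/kg
Q = ṁ·Δh = 8.401 kg/s × -509.8 kJ/kg = -4282.9 kJ/s
|Q| = 4282.9 kW = 256970 kJ/min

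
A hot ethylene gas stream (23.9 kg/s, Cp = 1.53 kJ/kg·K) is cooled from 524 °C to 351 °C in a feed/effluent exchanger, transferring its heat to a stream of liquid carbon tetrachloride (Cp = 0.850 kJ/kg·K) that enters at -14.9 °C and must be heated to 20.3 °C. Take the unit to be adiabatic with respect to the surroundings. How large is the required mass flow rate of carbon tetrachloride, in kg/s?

Heat released by hot stream: Q = 23.9 × 1.53 × (524 − 351) = 6326.1 kJ/s
Energy balance on cold side (adiabatic exchanger): Q = ṁ_c·Cp_c·(T_c,out − T_c,in)
ṁ_c = 6326.1 / [0.850 × (20.3 − -14.9)] = 211.43 kg/s

ṁ_c = 211 kg/s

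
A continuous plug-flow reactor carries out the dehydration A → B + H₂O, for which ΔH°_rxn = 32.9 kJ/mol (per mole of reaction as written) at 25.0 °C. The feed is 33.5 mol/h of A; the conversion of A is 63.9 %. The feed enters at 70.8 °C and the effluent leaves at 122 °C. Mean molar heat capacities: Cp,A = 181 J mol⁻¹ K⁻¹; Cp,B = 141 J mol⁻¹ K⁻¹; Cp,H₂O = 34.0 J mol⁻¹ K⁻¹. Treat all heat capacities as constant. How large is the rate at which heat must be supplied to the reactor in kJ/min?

Q_in = 16.7 kJ/min

Extent of reaction ξ = 0.639 × 33.5 = 21.407 mol/h
Reaction term: ξ·ΔH°_rxn = 21.407 × 32.9 = 704.27 kJ/h
Sensible, feed 70.8→25 °C: -277.71 kJ/h
Outlet flows (mol/h): A 12.093, B 21.407, H₂O 21.407
Sensible, products 25→122 °C: 575.7 kJ/h
Q = ΔH = 1002.3 kJ/h = 0.27841 kW
Heat supplied = 16.704 kJ/min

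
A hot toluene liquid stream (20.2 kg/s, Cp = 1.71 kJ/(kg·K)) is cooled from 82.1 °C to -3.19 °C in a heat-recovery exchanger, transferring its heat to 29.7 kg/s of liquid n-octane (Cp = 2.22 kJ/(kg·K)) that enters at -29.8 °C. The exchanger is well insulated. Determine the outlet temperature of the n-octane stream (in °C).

Heat released by hot stream: Q = 20.2 × 1.71 × (82.1 − -3.19) = 2946.1 kJ/s
Energy balance on cold side (adiabatic exchanger): Q = ṁ_c·Cp_c·(T_c,out − T_c,in)
T_c,out = -29.8 + 2946.1/(29.7 × 2.22) = 14.882 °C

T_c,out = 14.9 °C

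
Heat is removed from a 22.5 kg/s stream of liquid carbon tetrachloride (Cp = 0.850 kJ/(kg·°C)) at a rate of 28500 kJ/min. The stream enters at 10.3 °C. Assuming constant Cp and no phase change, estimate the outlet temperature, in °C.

Q = 28500 kJ/min = 475 kJ/s
ΔT = Q/(ṁ·Cp) = 475/(22.5×0.850) = 24.837 K
T_out = 10.3 − 24.837 = -14.537 °C

T_out = -14.5 °C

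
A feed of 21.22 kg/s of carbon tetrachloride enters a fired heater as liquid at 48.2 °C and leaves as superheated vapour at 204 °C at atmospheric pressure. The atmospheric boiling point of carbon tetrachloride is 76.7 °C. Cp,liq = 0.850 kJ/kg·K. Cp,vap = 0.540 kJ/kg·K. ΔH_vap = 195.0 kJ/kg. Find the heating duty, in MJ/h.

liquid 48.2→76.7 °C: 24.225 kJ/kg
vaporisation at 76.7 °C: 195 kJ/kg
vapour 76.7→204 °C: 68.742 kJ/kg
Δh = 24.225 + 195 + 68.742 = 287.97 kJ/kg
Q = ṁ·Δh = 21.22 kg/s × 287.97 kJ/kg = 6110.7 kJ/s
|Q| = 6110.7 kW = 21998 MJ/h

Q = 22000 MJ/h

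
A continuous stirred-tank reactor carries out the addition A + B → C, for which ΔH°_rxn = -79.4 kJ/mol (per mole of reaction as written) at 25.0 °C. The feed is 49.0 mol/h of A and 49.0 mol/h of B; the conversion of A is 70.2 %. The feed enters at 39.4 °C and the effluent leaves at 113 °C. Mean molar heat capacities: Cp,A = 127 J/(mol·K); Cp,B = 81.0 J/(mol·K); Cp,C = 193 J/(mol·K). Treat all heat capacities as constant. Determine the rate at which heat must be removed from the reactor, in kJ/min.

Extent of reaction ξ = 0.702 × 49.0 = 34.398 mol/h
Reaction term: ξ·ΔH°_rxn = 34.398 × -79.4 = -2731.2 kJ/h
Sensible, feed 39.4→25 °C: -146.76 kJ/h
Outlet flows (mol/h): A 14.602, B 14.602, C 34.398
Sensible, products 25→113 °C: 851.49 kJ/h
Q = ΔH = -2026.5 kJ/h = -0.56291 kW
Heat removed = 33.775 kJ/min

Q_out = 33.8 kJ/min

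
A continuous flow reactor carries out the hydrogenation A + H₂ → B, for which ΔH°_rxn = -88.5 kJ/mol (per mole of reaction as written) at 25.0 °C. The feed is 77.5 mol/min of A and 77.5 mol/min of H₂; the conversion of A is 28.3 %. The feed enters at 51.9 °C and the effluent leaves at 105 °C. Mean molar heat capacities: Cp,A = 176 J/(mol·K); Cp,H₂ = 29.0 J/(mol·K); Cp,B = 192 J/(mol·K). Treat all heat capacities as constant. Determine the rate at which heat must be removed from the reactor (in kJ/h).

Q_out = 67200 kJ/h

Extent of reaction ξ = 0.283 × 77.5 = 21.932 mol/min
Reaction term: ξ·ΔH°_rxn = 21.932 × -88.5 = -1941 kJ/min
Sensible, feed 51.9→25 °C: -427.37 kJ/min
Outlet flows (mol/min): A 55.568, H₂ 55.568, B 21.932
Sensible, products 25→105 °C: 1248.2 kJ/min
Q = ΔH = -1120.2 kJ/min = -18.67 kW
Heat removed = 67213 kJ/h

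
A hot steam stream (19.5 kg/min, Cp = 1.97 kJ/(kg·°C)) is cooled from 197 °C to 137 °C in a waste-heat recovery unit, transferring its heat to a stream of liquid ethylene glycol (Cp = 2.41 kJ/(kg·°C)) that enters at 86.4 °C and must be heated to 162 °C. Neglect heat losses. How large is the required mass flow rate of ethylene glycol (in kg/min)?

Heat released by hot stream: Q = 19.5 × 1.97 × (197 − 137) = 2304.9 kJ/min
Energy balance on cold side (adiabatic exchanger): Q = ṁ_c·Cp_c·(T_c,out − T_c,in)
ṁ_c = 2304.9 / [2.41 × (162 − 86.4)] = 12.651 kg/min

ṁ_c = 12.7 kg/min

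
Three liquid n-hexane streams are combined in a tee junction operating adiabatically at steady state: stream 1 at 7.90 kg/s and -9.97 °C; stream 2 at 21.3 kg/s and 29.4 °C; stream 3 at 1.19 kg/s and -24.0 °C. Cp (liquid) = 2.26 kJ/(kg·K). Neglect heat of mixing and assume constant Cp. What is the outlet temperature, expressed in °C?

Energy balance with Q = 0: Σ ṁᵢCp,ᵢ(T_out − Tᵢ) = 0
T_out = Σ ṁᵢCp,ᵢTᵢ / Σ ṁᵢCp,ᵢ
      = 1172.7 / 68.681 = 17.075 °C

T_out = 17.1 °C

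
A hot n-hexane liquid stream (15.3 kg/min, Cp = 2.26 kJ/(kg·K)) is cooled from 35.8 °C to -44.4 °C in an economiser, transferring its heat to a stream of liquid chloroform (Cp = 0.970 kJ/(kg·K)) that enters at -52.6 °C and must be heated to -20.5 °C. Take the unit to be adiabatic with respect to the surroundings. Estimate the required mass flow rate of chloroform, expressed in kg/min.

Heat released by hot stream: Q = 15.3 × 2.26 × (35.8 − -44.4) = 2773.2 kJ/min
Energy balance on cold side (adiabatic exchanger): Q = ṁ_c·Cp_c·(T_c,out − T_c,in)
ṁ_c = 2773.2 / [0.970 × (-20.5 − -52.6)] = 89.063 kg/min

ṁ_c = 89.1 kg/min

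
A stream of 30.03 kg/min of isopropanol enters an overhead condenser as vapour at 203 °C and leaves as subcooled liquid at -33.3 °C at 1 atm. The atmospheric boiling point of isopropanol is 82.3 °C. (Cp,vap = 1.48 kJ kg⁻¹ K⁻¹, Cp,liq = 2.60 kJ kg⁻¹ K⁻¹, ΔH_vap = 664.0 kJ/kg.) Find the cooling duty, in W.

Q_c = 572000 W

vapour 203→82.3 °C: -178.64 kJ/kg
condensation at 82.3 °C: -664 kJ/kg
liquid 82.3→-33.3 °C: -300.56 kJ/kg
Δh = -178.64 + -664 + -300.56 = -1143.2 kJ/kg
Q = ṁ·Δh = 30.03 kg/min × -1143.2 kJ/kg = -34330 kJ/min
|Q| = 572.17 kW = 572170 W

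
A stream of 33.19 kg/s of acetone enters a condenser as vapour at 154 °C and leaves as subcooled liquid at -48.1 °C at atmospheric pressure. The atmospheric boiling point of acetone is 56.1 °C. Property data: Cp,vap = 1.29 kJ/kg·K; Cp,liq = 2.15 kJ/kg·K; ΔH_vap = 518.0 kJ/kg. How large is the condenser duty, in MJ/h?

vapour 154→56.1 °C: -126.29 kJ/kg
condensation at 56.1 °C: -518 kJ/kg
liquid 56.1→-48.1 °C: -224.03 kJ/kg
Δh = -126.29 + -518 + -224.03 = -868.32 kJ/kg
Q = ṁ·Δh = 33.19 kg/s × -868.32 kJ/kg = -28820 kJ/s
|Q| = 28820 kW = 103750 MJ/h

Q_c = 104000 MJ/h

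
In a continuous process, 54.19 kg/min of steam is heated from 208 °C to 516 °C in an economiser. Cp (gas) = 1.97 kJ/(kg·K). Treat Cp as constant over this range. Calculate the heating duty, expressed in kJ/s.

Q = ṁ·Cp·ΔT = 54.19 × 1.97 × (516 − 208) = 32880 kJ/min
Converting: 32880 / 60 s = 548.01 kW

Q = 548 kJ/s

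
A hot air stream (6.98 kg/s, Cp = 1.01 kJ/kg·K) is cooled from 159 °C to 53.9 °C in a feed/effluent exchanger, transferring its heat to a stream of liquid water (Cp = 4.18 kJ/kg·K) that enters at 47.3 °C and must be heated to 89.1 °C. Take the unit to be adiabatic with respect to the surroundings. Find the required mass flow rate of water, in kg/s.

ṁ_c = 4.24 kg/s

Heat released by hot stream: Q = 6.98 × 1.01 × (159 − 53.9) = 740.93 kJ/s
Energy balance on cold side (adiabatic exchanger): Q = ṁ_c·Cp_c·(T_c,out − T_c,in)
ṁ_c = 740.93 / [4.18 × (89.1 − 47.3)] = 4.2406 kg/s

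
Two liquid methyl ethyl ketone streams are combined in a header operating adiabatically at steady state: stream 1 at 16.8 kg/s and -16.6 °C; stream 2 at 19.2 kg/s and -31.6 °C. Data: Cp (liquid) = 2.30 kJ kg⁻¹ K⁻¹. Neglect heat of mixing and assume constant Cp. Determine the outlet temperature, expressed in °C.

Adiabatic, steady state ⇒ Σ ṁᵢCp,ᵢ(T_out − Tᵢ) = 0
Σ ṁᵢCp,ᵢTᵢ = 16.8×2.30×-16.6 + 19.2×2.30×-31.6 = -2036.9
Σ ṁᵢCp,ᵢ = 16.8×2.30 + 19.2×2.30 = 82.8
T_out = -2036.9 / 82.8 = -24.6 °C

T_out = -24.6 °C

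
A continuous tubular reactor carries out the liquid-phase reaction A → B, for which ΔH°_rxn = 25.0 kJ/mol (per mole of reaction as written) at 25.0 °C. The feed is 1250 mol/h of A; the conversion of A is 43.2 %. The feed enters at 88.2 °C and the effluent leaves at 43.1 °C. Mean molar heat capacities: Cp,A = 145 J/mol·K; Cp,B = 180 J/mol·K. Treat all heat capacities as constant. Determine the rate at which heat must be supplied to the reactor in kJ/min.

Extent of reaction ξ = 0.432 × 1250 = 540 mol/h
Reaction term: ξ·ΔH°_rxn = 540 × 25.0 = 13500 kJ/h
Sensible, feed 88.2→25 °C: -11455 kJ/h
Outlet flows (mol/h): A 710, B 540
Sensible, products 25→43.1 °C: 3622.7 kJ/h
Q = ΔH = 5667.7 kJ/h = 1.5744 kW
Heat supplied = 94.462 kJ/min

Q_in = 94.5 kJ/min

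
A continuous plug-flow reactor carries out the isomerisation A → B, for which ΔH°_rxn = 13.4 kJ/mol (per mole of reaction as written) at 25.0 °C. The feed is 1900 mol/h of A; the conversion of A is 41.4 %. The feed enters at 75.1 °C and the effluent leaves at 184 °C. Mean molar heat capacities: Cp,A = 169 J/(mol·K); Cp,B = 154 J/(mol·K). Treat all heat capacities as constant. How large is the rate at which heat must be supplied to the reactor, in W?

Extent of reaction ξ = 0.414 × 1900 = 786.6 mol/h
Reaction term: ξ·ΔH°_rxn = 786.6 × 13.4 = 10540 kJ/h
Sensible, feed 75.1→25 °C: -16087 kJ/h
Outlet flows (mol/h): A 1113.4, B 786.6
Sensible, products 25→184 °C: 49179 kJ/h
Q = ΔH = 43632 kJ/h = 12.12 kW
Heat supplied = 12120 W

Q_in = 12100 W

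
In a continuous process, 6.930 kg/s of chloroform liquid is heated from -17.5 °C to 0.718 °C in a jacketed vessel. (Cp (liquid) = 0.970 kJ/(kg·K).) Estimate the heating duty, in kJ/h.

Q = ṁ·Cp·ΔT = 6.930 × 0.970 × (0.718 − -17.5) = 122.46 kJ/s
Heating duty = 440870 kJ/h

Q = 441000 kJ/h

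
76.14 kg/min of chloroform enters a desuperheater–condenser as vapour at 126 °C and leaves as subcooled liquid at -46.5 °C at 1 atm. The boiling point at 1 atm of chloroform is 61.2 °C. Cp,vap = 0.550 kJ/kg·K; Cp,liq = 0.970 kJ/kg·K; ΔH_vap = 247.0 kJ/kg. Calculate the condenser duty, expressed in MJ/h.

Q_c = 1770 MJ/h

vapour 126→61.2 °C: -35.64 kJ/kg
condensation at 61.2 °C: -247 kJ/kg
liquid 61.2→-46.5 °C: -104.47 kJ/kg
Δh = -35.64 + -247 + -104.47 = -387.11 kJ/kg
Q = ṁ·Δh = 76.14 kg/min × -387.11 kJ/kg = -29474 kJ/min
|Q| = 491.24 kW = 1768.5 MJ/h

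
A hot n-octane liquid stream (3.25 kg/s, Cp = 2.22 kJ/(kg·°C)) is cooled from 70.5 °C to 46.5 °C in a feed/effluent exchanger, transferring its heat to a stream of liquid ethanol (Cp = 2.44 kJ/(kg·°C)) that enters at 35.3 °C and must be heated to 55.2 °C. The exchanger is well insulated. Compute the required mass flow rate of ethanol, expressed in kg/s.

ṁ_c = 3.57 kg/s

Heat released by hot stream: Q = 3.25 × 2.22 × (70.5 − 46.5) = 173.16 kJ/s
Energy balance on cold side (adiabatic exchanger): Q = ṁ_c·Cp_c·(T_c,out − T_c,in)
ṁ_c = 173.16 / [2.44 × (55.2 − 35.3)] = 3.5662 kg/s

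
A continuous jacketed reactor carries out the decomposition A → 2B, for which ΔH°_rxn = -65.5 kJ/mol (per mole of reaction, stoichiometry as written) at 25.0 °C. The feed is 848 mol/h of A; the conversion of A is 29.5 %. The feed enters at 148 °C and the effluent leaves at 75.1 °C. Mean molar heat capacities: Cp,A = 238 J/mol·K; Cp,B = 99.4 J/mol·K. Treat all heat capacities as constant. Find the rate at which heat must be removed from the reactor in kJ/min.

Q_out = 526 kJ/min

Extent of reaction ξ = 0.295 × 848 = 250.16 mol/h
Reaction term: ξ·ΔH°_rxn = 250.16 × -65.5 = -16385 kJ/h
Sensible, feed 148→25 °C: -24824 kJ/h
Outlet flows (mol/h): A 597.84, B 500.32
Sensible, products 25→75.1 °C: 9620.1 kJ/h
Q = ΔH = -31590 kJ/h = -8.7749 kW
Heat removed = 526.5 kJ/min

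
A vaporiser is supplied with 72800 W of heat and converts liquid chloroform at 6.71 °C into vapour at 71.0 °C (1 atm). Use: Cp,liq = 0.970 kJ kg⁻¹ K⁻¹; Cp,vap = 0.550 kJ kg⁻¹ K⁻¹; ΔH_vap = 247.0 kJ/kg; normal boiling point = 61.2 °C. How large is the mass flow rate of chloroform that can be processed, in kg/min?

Δh = 0.970×(61.2−6.71) + 247.0 + 0.550×(71.0−61.2) = 305.25 kJ/kg
Q = 72800 W = 72.8 kJ/s = 4368 kJ/min
ṁ = Q/Δh = 4368 / 305.25 = 14.31 kg/min

ṁ = 14.3 kg/min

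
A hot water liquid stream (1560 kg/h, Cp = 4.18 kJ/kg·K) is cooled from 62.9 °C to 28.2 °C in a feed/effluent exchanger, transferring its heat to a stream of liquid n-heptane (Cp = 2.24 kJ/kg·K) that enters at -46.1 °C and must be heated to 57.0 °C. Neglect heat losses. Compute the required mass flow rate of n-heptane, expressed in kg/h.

ṁ_c = 980 kg/h

Heat released by hot stream: Q = 1560 × 4.18 × (62.9 − 28.2) = 226270 kJ/h
Energy balance on cold side (adiabatic exchanger): Q = ṁ_c·Cp_c·(T_c,out − T_c,in)
ṁ_c = 226270 / [2.24 × (57.0 − -46.1)] = 979.77 kg/h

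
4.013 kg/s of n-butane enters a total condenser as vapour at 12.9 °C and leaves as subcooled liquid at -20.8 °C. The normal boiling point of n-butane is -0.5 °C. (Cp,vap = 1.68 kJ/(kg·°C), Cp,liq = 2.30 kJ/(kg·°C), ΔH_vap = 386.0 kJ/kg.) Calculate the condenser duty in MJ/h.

Q_c = 6580 MJ/h

vapour 12.9→-0.5 °C: -22.512 kJ/kg
condensation at -0.5 °C: -386 kJ/kg
liquid -0.5→-20.8 °C: -46.69 kJ/kg
Δh = -22.512 + -386 + -46.69 = -455.2 kJ/kg
Q = ṁ·Δh = 4.013 kg/s × -455.2 kJ/kg = -1826.7 kJ/s
|Q| = 1826.7 kW = 6576.2 MJ/h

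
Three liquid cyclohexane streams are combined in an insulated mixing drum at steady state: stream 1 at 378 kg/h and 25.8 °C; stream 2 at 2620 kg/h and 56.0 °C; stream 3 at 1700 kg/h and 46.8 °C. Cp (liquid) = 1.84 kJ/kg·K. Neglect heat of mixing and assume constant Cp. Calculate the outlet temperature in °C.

T_out = 50.2 °C

Energy balance with Q = 0: Σ ṁᵢCp,ᵢ(T_out − Tᵢ) = 0
Σ ṁᵢCp,ᵢTᵢ = 378×1.84×25.8 + 2620×1.84×56.0 + 1700×1.84×46.8 = 434300
Σ ṁᵢCp,ᵢ = 378×1.84 + 2620×1.84 + 1700×1.84 = 8644.3
T_out = 434300 / 8644.3 = 50.241 °C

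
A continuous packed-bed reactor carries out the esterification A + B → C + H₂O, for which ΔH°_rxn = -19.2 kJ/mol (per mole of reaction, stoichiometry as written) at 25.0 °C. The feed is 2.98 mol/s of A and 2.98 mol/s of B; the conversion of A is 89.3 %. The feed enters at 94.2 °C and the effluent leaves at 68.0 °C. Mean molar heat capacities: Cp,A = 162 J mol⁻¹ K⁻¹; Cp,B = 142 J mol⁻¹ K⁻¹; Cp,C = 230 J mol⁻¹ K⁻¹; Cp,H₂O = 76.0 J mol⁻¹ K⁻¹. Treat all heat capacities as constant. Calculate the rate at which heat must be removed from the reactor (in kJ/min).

Extent of reaction ξ = 0.893 × 2.98 = 2.6611 mol/s
Reaction term: ξ·ΔH°_rxn = 2.6611 × -19.2 = -51.094 kJ/s
Sensible, feed 94.2→25 °C: -62.69 kJ/s
Outlet flows (mol/s): A 0.31886, B 0.31886, C 2.6611, H₂O 2.6611
Sensible, products 25→68.0 °C: 39.183 kJ/s
Q = ΔH = -74.6 kJ/s = -74.6 kW
Heat removed = 4476 kJ/min

Q_out = 4480 kJ/min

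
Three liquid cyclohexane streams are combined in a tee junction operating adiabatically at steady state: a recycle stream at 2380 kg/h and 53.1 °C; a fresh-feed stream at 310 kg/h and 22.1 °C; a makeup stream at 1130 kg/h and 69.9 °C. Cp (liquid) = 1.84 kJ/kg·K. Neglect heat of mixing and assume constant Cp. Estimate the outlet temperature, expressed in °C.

T_out = 55.6 °C

Adiabatic, steady state ⇒ Σ ṁᵢCp,ᵢ(T_out − Tᵢ) = 0
Σ ṁᵢCp,ᵢTᵢ = 2380×1.84×53.1 + 310×1.84×22.1 + 1130×1.84×69.9 = 390480
Σ ṁᵢCp,ᵢ = 2380×1.84 + 310×1.84 + 1130×1.84 = 7028.8
T_out = 390480 / 7028.8 = 55.554 °C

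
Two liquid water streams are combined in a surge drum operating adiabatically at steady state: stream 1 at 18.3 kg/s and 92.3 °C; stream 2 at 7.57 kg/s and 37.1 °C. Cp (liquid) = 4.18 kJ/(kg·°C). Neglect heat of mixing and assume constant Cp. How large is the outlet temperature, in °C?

Energy balance with Q = 0: Σ ṁᵢCp,ᵢ(T_out − Tᵢ) = 0
Σ ṁᵢCp,ᵢTᵢ = 18.3×4.18×92.3 + 7.57×4.18×37.1 = 8234.3
Σ ṁᵢCp,ᵢ = 18.3×4.18 + 7.57×4.18 = 108.14
T_out = 8234.3 / 108.14 = 76.148 °C

T_out = 76.1 °C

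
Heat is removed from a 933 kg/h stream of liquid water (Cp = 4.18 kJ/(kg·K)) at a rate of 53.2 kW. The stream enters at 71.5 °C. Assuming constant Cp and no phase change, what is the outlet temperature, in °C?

Q = 53.2 kW = 191520 kJ/h
ΔT = Q/(ṁ·Cp) = 191520/(933×4.18) = 49.108 K
T_out = 71.5 − 49.108 = 22.392 °C

T_out = 22.4 °C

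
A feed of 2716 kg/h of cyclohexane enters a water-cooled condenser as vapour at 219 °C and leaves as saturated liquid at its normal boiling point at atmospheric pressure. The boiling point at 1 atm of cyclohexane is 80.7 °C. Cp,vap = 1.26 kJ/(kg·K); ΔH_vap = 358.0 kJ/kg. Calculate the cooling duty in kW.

vapour 219→80.7 °C: -174.26 kJ/kg
condensation at 80.7 °C: -358 kJ/kg
Δh = -174.26 + -358 = -532.26 kJ/kg
Q = ṁ·Δh = 2716 kg/h × -532.26 kJ/kg = -1.4456e+06 kJ/h
|Q| = 401.56 kW

Q_c = 402 kW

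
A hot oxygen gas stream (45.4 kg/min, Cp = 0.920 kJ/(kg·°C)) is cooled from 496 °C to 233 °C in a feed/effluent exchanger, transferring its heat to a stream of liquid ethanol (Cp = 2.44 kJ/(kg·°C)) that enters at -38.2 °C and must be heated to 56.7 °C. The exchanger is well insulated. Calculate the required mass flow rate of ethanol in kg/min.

Heat released by hot stream: Q = 45.4 × 0.920 × (496 − 233) = 10985 kJ/min
Energy balance on cold side (adiabatic exchanger): Q = ṁ_c·Cp_c·(T_c,out − T_c,in)
ṁ_c = 10985 / [2.44 × (56.7 − -38.2)] = 47.44 kg/min

ṁ_c = 47.4 kg/min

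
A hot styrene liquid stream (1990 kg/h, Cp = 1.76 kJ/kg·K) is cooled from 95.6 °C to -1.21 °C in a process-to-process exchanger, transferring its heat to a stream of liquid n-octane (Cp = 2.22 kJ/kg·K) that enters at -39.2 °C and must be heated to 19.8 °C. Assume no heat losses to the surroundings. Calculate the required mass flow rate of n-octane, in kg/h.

Heat released by hot stream: Q = 1990 × 1.76 × (95.6 − -1.21) = 339070 kJ/h
Energy balance on cold side (adiabatic exchanger): Q = ṁ_c·Cp_c·(T_c,out − T_c,in)
ṁ_c = 339070 / [2.22 × (19.8 − -39.2)] = 2588.7 kg/h

ṁ_c = 2590 kg/h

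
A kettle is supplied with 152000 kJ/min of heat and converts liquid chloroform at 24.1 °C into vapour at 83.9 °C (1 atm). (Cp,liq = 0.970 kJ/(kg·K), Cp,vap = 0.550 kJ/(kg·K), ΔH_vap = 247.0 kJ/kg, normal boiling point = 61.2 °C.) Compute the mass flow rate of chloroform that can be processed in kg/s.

Δh = 0.970×(61.2−24.1) + 247.0 + 0.550×(83.9−61.2) = 295.47 kJ/kg
Q = 152000 kJ/min = 2533.3 kJ/s = 2533.3 kJ/s
ṁ = Q/Δh = 2533.3 / 295.47 = 8.5739 kg/s

ṁ = 8.57 kg/s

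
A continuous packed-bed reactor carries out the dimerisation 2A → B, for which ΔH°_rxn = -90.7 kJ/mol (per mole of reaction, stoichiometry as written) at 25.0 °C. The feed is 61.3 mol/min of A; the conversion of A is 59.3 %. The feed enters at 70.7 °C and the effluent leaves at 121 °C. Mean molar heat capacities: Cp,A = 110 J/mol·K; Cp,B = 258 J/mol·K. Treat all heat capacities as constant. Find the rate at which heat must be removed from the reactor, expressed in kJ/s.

Q_out = 20.7 kJ/s

Extent of reaction ξ = 0.593 × 61.3 / 2 = 18.175 mol/min
Reaction term: ξ·ΔH°_rxn = 18.175 × -90.7 = -1648.5 kJ/min
Sensible, feed 70.7→25 °C: -308.16 kJ/min
Outlet flows (mol/min): A 24.949, B 18.175
Sensible, products 25→121 °C: 713.63 kJ/min
Q = ΔH = -1243 kJ/min = -20.717 kW
Heat removed = 20.717 kJ/s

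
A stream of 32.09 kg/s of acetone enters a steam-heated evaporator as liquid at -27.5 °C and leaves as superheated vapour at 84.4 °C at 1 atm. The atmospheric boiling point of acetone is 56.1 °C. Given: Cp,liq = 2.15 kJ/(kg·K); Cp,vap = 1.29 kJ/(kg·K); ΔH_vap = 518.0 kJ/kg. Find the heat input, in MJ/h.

liquid -27.5→56.1 °C: 179.74 kJ/kg
vaporisation at 56.1 °C: 518 kJ/kg
vapour 56.1→84.4 °C: 36.507 kJ/kg
Δh = 179.74 + 518 + 36.507 = 734.25 kJ/kg
Q = ṁ·Δh = 32.09 kg/s × 734.25 kJ/kg = 23562 kJ/s
|Q| = 23562 kW = 84823 MJ/h

Q = 84800 MJ/h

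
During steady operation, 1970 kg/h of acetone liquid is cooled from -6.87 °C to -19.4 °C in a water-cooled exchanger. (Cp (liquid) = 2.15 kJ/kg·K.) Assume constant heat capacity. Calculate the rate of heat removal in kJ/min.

Q_c = 885 kJ/min

Q = ṁ·Cp·ΔT = 1970 × 2.15 × (-19.4 − -6.87) = -53071 kJ/h
Converting: 53071 / 3600 s = 14.742 kW
Cooling duty = 884.51 kJ/min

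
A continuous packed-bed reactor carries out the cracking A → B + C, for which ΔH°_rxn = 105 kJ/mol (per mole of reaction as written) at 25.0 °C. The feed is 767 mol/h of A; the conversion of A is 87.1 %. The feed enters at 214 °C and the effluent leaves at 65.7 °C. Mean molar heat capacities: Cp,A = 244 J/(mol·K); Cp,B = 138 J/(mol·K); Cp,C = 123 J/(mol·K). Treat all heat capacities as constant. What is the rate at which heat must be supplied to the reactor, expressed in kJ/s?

Q_in = 11.9 kJ/s

Extent of reaction ξ = 0.871 × 767 = 668.06 mol/h
Reaction term: ξ·ΔH°_rxn = 668.06 × 105 = 70146 kJ/h
Sensible, feed 214→25 °C: -35371 kJ/h
Outlet flows (mol/h): A 98.943, B 668.06, C 668.06
Sensible, products 25→65.7 °C: 8079.2 kJ/h
Q = ΔH = 42854 kJ/h = 11.904 kW
Heat supplied = 11.904 kJ/s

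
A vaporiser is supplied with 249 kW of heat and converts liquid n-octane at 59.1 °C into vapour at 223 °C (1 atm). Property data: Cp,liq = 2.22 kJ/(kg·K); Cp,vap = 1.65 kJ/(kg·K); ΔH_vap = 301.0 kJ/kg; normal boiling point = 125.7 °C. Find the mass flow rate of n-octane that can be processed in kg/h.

Δh = 2.22×(125.7−59.1) + 301.0 + 1.65×(223−125.7) = 609.4 kJ/kg
Q = 249 kW = 249 kJ/s = 896400 kJ/h
ṁ = Q/Δh = 896400 / 609.4 = 1471 kg/h

ṁ = 1470 kg/h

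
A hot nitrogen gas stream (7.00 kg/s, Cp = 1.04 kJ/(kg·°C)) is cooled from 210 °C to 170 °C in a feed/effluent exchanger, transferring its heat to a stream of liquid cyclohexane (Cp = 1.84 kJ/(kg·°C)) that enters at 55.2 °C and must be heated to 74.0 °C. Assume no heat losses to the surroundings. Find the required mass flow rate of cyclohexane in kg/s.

ṁ_c = 8.42 kg/s

Heat released by hot stream: Q = 7.00 × 1.04 × (210 − 170) = 291.2 kJ/s
Energy balance on cold side (adiabatic exchanger): Q = ṁ_c·Cp_c·(T_c,out − T_c,in)
ṁ_c = 291.2 / [1.84 × (74.0 − 55.2)] = 8.4181 kg/s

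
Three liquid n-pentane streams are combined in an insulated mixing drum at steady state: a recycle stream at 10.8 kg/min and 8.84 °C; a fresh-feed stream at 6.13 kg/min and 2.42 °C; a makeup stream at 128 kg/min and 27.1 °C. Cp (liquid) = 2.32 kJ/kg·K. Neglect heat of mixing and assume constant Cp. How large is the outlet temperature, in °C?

T_out = 24.7 °C

No heat crosses the boundary, so H_out = H_in.
T_out = Σ ṁᵢCp,ᵢTᵢ / Σ ṁᵢCp,ᵢ
      = 8303.5 / 336.24 = 24.695 °C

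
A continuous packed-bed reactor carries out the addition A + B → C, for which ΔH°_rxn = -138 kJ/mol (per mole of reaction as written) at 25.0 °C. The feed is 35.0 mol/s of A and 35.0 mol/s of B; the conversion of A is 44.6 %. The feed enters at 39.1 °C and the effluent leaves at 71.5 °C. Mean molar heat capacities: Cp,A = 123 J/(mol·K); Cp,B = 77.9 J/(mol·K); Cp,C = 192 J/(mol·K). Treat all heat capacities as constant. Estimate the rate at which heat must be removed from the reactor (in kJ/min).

Extent of reaction ξ = 0.446 × 35.0 = 15.61 mol/s
Reaction term: ξ·ΔH°_rxn = 15.61 × -138 = -2154.2 kJ/s
Sensible, feed 39.1→25 °C: -99.144 kJ/s
Outlet flows (mol/s): A 19.39, B 19.39, C 15.61
Sensible, products 25→71.5 °C: 320.5 kJ/s
Q = ΔH = -1932.8 kJ/s = -1932.8 kW
Heat removed = 115970 kJ/min

Q_out = 116000 kJ/min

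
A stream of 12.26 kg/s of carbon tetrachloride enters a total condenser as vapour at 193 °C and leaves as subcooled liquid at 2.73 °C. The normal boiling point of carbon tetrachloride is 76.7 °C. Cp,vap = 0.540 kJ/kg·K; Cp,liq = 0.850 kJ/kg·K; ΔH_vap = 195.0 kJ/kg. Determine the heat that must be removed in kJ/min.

vapour 193→76.7 °C: -62.802 kJ/kg
condensation at 76.7 °C: -195 kJ/kg
liquid 76.7→2.73 °C: -62.874 kJ/kg
Δh = -62.802 + -195 + -62.874 = -320.68 kJ/kg
Q = ṁ·Δh = 12.26 kg/s × -320.68 kJ/kg = -3931.5 kJ/s
|Q| = 3931.5 kW = 235890 kJ/min

Q_c = 236000 kJ/min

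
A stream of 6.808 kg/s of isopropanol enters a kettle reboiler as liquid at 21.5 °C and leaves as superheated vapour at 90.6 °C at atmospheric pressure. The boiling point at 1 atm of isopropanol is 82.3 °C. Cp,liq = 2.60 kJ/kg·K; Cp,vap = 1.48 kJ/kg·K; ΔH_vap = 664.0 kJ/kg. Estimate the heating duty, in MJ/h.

Q = 20400 MJ/h

liquid 21.5→82.3 °C: 158.08 kJ/kg
vaporisation at 82.3 °C: 664 kJ/kg
vapour 82.3→90.6 °C: 12.284 kJ/kg
Δh = 158.08 + 664 + 12.284 = 834.36 kJ/kg
Q = ṁ·Δh = 6.808 kg/s × 834.36 kJ/kg = 5680.4 kJ/s
|Q| = 5680.4 kW = 20449 MJ/h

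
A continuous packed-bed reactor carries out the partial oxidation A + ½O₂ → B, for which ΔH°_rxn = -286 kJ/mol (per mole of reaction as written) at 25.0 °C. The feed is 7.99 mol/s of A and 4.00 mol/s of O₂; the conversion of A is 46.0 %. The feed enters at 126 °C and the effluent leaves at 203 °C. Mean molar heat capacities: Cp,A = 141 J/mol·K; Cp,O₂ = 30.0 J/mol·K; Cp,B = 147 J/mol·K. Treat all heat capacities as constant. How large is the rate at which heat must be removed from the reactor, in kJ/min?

Extent of reaction ξ = 0.460 × 7.99 = 3.6754 mol/s
Reaction term: ξ·ΔH°_rxn = 3.6754 × -286 = -1051.2 kJ/s
Sensible, feed 126→25 °C: -125.91 kJ/s
Outlet flows (mol/s): A 4.3146, O₂ 2.1623, B 3.6754
Sensible, products 25→203 °C: 216.01 kJ/s
Q = ΔH = -961.06 kJ/s = -961.06 kW
Heat removed = 57664 kJ/min

Q_out = 57700 kJ/min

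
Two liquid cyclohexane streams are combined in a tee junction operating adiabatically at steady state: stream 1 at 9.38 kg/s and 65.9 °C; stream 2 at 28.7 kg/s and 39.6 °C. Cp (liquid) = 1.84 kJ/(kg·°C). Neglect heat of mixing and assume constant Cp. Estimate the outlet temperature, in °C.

Energy balance with Q = 0: Σ ṁᵢCp,ᵢ(T_out − Tᵢ) = 0
T_out = Σ ṁᵢCp,ᵢTᵢ / Σ ṁᵢCp,ᵢ
      = 3228.6 / 70.067 = 46.078 °C

T_out = 46.1 °C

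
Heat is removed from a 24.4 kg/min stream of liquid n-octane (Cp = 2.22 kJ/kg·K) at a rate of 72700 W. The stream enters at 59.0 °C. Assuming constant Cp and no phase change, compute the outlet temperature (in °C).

Q = 72700 W = 4362 kJ/min
ΔT = Q/(ṁ·Cp) = 4362/(24.4×2.22) = 80.527 K
T_out = 59.0 − 80.527 = -21.527 °C

T_out = -21.5 °C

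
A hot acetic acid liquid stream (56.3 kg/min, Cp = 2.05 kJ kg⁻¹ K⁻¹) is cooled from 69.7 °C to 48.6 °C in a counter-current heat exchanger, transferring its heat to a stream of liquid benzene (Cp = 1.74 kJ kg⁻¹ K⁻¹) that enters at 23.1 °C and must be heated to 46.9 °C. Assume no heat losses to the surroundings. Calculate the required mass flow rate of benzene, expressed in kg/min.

Heat released by hot stream: Q = 56.3 × 2.05 × (69.7 − 48.6) = 2435.3 kJ/min
Energy balance on cold side (adiabatic exchanger): Q = ṁ_c·Cp_c·(T_c,out − T_c,in)
ṁ_c = 2435.3 / [1.74 × (46.9 − 23.1)] = 58.806 kg/min

ṁ_c = 58.8 kg/min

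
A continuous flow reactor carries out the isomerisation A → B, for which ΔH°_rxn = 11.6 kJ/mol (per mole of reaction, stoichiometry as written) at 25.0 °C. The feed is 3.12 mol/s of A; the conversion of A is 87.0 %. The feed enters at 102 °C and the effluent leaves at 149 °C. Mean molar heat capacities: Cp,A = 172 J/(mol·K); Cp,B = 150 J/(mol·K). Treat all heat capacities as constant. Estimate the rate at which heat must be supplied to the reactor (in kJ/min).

Q_in = 2960 kJ/min

Extent of reaction ξ = 0.870 × 3.12 = 2.7144 mol/s
Reaction term: ξ·ΔH°_rxn = 2.7144 × 11.6 = 31.487 kJ/s
Sensible, feed 102→25 °C: -41.321 kJ/s
Outlet flows (mol/s): A 0.4056, B 2.7144
Sensible, products 25→149 °C: 59.138 kJ/s
Q = ΔH = 49.304 kJ/s = 49.304 kW
Heat supplied = 2958.3 kJ/min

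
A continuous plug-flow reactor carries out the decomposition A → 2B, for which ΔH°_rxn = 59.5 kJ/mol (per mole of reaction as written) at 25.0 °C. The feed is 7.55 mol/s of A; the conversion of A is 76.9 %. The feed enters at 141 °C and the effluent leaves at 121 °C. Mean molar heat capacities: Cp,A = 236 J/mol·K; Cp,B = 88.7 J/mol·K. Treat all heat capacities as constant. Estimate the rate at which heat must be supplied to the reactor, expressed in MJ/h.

Q_in = 998 MJ/h

Extent of reaction ξ = 0.769 × 7.55 = 5.806 mol/s
Reaction term: ξ·ΔH°_rxn = 5.806 × 59.5 = 345.45 kJ/s
Sensible, feed 141→25 °C: -206.69 kJ/s
Outlet flows (mol/s): A 1.744, B 11.612
Sensible, products 25→121 °C: 138.39 kJ/s
Q = ΔH = 277.16 kJ/s = 277.16 kW
Heat supplied = 997.76 MJ/h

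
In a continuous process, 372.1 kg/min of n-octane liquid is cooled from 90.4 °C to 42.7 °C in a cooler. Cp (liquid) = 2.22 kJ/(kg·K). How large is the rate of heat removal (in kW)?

Q_c = 657 kW

Q = ṁ·Cp·ΔT = 372.1 × 2.22 × (42.7 − 90.4) = -39403 kJ/min
Converting: 39403 / 60 s = 656.72 kW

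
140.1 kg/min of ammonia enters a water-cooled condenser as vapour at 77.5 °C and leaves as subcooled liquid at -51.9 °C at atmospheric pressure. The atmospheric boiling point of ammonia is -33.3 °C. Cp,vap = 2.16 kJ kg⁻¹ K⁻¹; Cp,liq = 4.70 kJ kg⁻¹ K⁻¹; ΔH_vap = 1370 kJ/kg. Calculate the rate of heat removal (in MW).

Q_c = 3.96 MW

vapour 77.5→-33.3 °C: -239.33 kJ/kg
condensation at -33.3 °C: -1370 kJ/kg
liquid -33.3→-51.9 °C: -87.42 kJ/kg
Δh = -239.33 + -1370 + -87.42 = -1696.7 kJ/kg
Q = ṁ·Δh = 140.1 kg/min × -1696.7 kJ/kg = -237710 kJ/min
|Q| = 3961.9 kW = 3.9619 MW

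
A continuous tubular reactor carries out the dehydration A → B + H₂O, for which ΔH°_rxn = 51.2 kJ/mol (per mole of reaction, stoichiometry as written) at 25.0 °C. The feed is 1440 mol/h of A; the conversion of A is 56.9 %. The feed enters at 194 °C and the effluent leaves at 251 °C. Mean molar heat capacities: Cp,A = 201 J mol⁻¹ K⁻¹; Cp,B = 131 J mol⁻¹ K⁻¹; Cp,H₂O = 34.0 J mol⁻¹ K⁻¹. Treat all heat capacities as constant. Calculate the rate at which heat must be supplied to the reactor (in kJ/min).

Extent of reaction ξ = 0.569 × 1440 = 819.36 mol/h
Reaction term: ξ·ΔH°_rxn = 819.36 × 51.2 = 41951 kJ/h
Sensible, feed 194→25 °C: -48915 kJ/h
Outlet flows (mol/h): A 620.64, B 819.36, H₂O 819.36
Sensible, products 25→251 °C: 58747 kJ/h
Q = ΔH = 51783 kJ/h = 14.384 kW
Heat supplied = 863.05 kJ/min

Q_in = 863 kJ/min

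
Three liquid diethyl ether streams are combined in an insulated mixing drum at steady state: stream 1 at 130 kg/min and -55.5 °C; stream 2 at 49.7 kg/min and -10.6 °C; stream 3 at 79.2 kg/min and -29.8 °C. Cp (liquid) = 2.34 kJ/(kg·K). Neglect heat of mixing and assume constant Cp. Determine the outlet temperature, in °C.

No heat crosses the boundary, so H_out = H_in.
Σ ṁᵢCp,ᵢTᵢ = 130×2.34×-55.5 + 49.7×2.34×-10.6 + 79.2×2.34×-29.8 = -23639
Σ ṁᵢCp,ᵢ = 130×2.34 + 49.7×2.34 + 79.2×2.34 = 605.83
T_out = -23639 / 605.83 = -39.019 °C

T_out = -39.0 °C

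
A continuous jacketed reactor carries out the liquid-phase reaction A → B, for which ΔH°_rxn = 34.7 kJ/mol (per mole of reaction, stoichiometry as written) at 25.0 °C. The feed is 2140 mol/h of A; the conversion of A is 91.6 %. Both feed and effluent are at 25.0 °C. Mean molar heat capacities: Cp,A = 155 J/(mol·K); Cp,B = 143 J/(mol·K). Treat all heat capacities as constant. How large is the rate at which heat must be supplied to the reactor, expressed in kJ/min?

Extent of reaction ξ = 0.916 × 2140 = 1960.2 mol/h
Reaction term: ξ·ΔH°_rxn = 1960.2 × 34.7 = 68020 kJ/h
Q = ΔH = 68020 kJ/h = 18.895 kW
Heat supplied = 1133.7 kJ/min

Q_in = 1130 kJ/min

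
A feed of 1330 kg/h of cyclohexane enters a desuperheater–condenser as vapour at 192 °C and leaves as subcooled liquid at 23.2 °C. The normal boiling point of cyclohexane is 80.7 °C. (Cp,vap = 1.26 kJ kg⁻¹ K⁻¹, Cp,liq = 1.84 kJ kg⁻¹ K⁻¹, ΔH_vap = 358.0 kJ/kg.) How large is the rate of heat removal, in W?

Q_c = 223000 W

vapour 192→80.7 °C: -140.24 kJ/kg
condensation at 80.7 °C: -358 kJ/kg
liquid 80.7→23.2 °C: -105.8 kJ/kg
Δh = -140.24 + -358 + -105.8 = -604.04 kJ/kg
Q = ṁ·Δh = 1330 kg/h × -604.04 kJ/kg = -803370 kJ/h
|Q| = 223.16 kW = 223160 W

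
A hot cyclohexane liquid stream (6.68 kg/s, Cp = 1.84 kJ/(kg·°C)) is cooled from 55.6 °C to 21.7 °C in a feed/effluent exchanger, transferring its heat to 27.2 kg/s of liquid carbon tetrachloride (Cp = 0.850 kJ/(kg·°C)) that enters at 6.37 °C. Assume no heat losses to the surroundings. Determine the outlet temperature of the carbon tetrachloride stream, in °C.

T_c,out = 24.4 °C

Heat released by hot stream: Q = 6.68 × 1.84 × (55.6 − 21.7) = 416.67 kJ/s
Energy balance on cold side (adiabatic exchanger): Q = ṁ_c·Cp_c·(T_c,out − T_c,in)
T_c,out = 6.37 + 416.67/(27.2 × 0.850) = 24.392 °C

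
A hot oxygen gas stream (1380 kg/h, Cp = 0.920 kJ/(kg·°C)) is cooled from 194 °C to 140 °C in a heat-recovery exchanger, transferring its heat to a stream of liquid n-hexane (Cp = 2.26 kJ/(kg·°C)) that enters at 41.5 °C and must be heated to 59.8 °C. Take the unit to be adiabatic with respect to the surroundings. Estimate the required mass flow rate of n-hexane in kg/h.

Heat released by hot stream: Q = 1380 × 0.920 × (194 − 140) = 68558 kJ/h
Energy balance on cold side (adiabatic exchanger): Q = ṁ_c·Cp_c·(T_c,out − T_c,in)
ṁ_c = 68558 / [2.26 × (59.8 − 41.5)] = 1657.7 kg/h

ṁ_c = 1660 kg/h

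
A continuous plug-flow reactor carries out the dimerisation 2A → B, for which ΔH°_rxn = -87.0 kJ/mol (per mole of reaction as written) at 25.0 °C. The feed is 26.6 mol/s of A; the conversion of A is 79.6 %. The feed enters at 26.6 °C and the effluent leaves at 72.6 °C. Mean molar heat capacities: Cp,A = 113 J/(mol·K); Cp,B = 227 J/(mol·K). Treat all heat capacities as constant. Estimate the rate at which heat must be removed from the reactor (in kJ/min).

Q_out = 46900 kJ/min

Extent of reaction ξ = 0.796 × 26.6 / 2 = 10.587 mol/s
Reaction term: ξ·ΔH°_rxn = 10.587 × -87.0 = -921.05 kJ/s
Sensible, feed 26.6→25 °C: -4.8093 kJ/s
Outlet flows (mol/s): A 5.4264, B 10.587
Sensible, products 25→72.6 °C: 143.58 kJ/s
Q = ΔH = -782.28 kJ/s = -782.28 kW
Heat removed = 46937 kJ/min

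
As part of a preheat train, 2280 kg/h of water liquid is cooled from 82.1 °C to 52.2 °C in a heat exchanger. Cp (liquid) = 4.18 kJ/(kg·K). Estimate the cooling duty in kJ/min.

Q_c = 4750 kJ/min

Q = ṁ·Cp·ΔT = 2280 × 4.18 × (52.2 − 82.1) = -284960 kJ/h
Converting: 284960 / 3600 s = 79.155 kW
Cooling duty = 4749.3 kJ/min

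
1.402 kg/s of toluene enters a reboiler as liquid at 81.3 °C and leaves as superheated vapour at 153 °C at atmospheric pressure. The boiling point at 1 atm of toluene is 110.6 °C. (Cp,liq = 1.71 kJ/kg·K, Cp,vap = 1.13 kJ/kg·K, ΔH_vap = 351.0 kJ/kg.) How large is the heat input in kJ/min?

Q = 37800 kJ/min

liquid 81.3→110.6 °C: 50.103 kJ/kg
vaporisation at 110.6 °C: 351 kJ/kg
vapour 110.6→153 °C: 47.912 kJ/kg
Δh = 50.103 + 351 + 47.912 = 449.01 kJ/kg
Q = ṁ·Δh = 1.402 kg/s × 449.01 kJ/kg = 629.52 kJ/s
|Q| = 629.52 kW = 37771 kJ/min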